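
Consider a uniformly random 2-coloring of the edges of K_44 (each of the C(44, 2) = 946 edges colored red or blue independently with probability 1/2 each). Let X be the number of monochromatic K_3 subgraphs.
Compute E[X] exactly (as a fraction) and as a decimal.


Let X = Σ_S X_S over the C(44, 3) = 13244 subsets S of size 3, where X_S = 1 if the K_3 on S is monochromatic.
For a fixed S, the K_3 on S has C(3, 2) = 3 edges. P[all 3 edges red] = (1/2)^3, and likewise for blue, so P[monochromatic] = 2·(1/2)^3 = 2^{1 − 3} = 1/4.
By linearity: E[X] = C(44, 3) · 2^{1 − 3} = 13244 · 1/4 = 3311.
Numerically: E[X] ≈ 3311.000.

E[X] = C(44,3)·2^(1−C(3,2)) = 3311 ≈ 3311.000.


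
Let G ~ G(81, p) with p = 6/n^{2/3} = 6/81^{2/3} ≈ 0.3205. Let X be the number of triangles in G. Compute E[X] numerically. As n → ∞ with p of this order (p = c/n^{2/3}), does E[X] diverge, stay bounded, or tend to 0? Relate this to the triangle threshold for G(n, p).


Number of potential triangles: C(81, 3) = 85320.
Each occurs with probability p³ ≈ (0.3205)³ ≈ 3.292181e-02.
By linearity: E[X] = C(81, 3)·p³ ≈ 85320 · 3.292181e-02 ≈ 2808.8889.
Since α = 2/3 < 1, p = c/n^{2/3} ≫ 1/n is above the triangle threshold p ~ 1/n. Asymptotically E[X] ~ (c³/6)·n^{3(1−α)} = (6³/6)·n^{1} → ∞; triangles are abundant w.h.p.

E[X] ≈ 2808.8889; in regime p = Θ(1/n^{2/3}) E[X] diverges (above the triangle threshold p ~ 1/n).


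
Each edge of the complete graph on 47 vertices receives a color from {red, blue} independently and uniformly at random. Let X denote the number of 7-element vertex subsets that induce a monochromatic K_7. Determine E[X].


Let X = Σ_S X_S over the C(47, 7) = 62891499 subsets S of size 7, where X_S = 1 if the K_7 on S is monochromatic.
For a fixed S, the K_7 on S has C(7, 2) = 21 edges. P[all 21 edges red] = (1/2)^21, and likewise for blue, so P[monochromatic] = 2·(1/2)^21 = 2^{1 − 21} = 1/1048576.
Summing: E[X] = C(47, 7) · 2^{1 − 21} = 62891499 · 1/1048576 = 62891499/1048576.
Numerically: E[X] ≈ 59.978.

E[X] = C(47,7)·2^(1−C(7,2)) = 62891499/1048576 ≈ 59.978.


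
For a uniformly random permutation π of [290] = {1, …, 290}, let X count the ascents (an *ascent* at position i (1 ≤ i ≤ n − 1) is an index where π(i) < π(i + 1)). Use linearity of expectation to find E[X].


Write X = Σ X_I over i = 1, …, 289, with X_I the indicator of one ascent.
There are 289 indicators.
For each fixed i, the pair (π(i), π(i+1)) is a uniformly random ordered pair of distinct values from {1, …, 290}; by symmetry P[π(i) < π(i+1)] = 1/2.
By linearity: E[X] = 289 · (1/2) = (290 − 1) · (1/2) = 289/2 ≈ 144.500.

E[X] = 289/2 = 144.500.


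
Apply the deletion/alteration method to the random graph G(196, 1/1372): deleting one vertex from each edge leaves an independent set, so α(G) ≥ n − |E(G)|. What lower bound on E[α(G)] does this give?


E[|E(G)|] = C(196, 2)·p = 19110 · (1/1372) = 195/14.
E[α(G)] ≥ n − E[|E(G)|] = 196 − 195/14 = 2549/14.
Numerically: ≈ 182.071.
(This is only a lower bound; the true E[α(G)] may be larger.)

E[α(G)] ≥ 2549/14 ≈ 182.071.


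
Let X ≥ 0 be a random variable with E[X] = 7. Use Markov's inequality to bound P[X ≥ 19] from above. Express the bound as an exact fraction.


μ = E[X] = 7, a = 19.
Markov: P[X ≥ 19] ≤ μ/a = (7)/19 = 7/19.
Numerically: ≈ 0.36842.
(Since a = 19 > μ = 7.00000, the bound 7/19 is < 1 and informative.)

P[X ≥ 19] ≤ 7/19 ≈ 0.36842.


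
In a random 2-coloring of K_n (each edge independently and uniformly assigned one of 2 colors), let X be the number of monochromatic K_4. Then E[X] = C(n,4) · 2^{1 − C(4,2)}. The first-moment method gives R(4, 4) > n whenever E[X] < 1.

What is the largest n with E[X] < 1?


We need C(n, 4) · 2^{1 − 6} < 1, i.e. C(n, 4) < 2^{6 − 1} = 32.
Check values of n near the boundary:
  n = 4: C(4, 4) = 1; 1 < 32? YES
  n = 5: C(5, 4) = 5; 5 < 32? YES
  n = 6: C(6, 4) = 15; 15 < 32? YES
  n = 7: C(7, 4) = 35; 35 < 32? NO
  n = 8: C(8, 4) = 70; 70 < 32? NO
The largest n with C(n, 4) < 32 is n = 6 (where E[X] = 15/32 ≈ 0.4687500). Hence R(4, 4) > 6, i.e. R(4, 4) ≥ 7.

Largest n = 6; hence R(4, 4) > 6.


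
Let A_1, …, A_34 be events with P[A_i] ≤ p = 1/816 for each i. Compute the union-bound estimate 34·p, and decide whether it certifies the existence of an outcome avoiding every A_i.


Union bound: P[∪_{i=1}^{34} A_i] ≤ Σ_i P[A_i] ≤ 34·p = 34·(1/816) = 1/24.
Numerically: 1/24 ≈ 0.04167.
Is 1/24 < 1? YES.
Since P[∪ A_i] ≤ 1/24 < 1, the complement has P[∩ A_i^c] ≥ 1 − 1/24 = 23/24 > 0, so some outcome avoids every A_i.

34·p = 1/24 ≈ 0.04167; existence CERTIFIED by the union bound.


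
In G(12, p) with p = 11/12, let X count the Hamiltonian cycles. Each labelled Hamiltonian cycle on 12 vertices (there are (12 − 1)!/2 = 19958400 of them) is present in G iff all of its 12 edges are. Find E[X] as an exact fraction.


K_12 has (12 − 1)!/2 = 19958400 labelled Hamiltonian cycles.
For each such Hamiltonian cycle H, let X_H = 1 if all 12 edges of H are present in G. Then P[X_H = 1] = p^{12} = (11/12)^{12} = 3138428376721/8916100448256.
Summing the indicators: E[X] = Σ_H E[X_H] = 19958400 · p^{12} = 19958400 · 3138428376721/8916100448256 = 6041474625187925/859963392.
Numerically: E[X] ≈ 7.02527e+06.

E[X] = 19958400 · (11/12)^{12} = 6041474625187925/859963392 ≈ 7.02527e+06.


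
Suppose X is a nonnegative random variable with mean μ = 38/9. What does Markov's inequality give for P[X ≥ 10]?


μ = E[X] = 38/9, a = 10.
Markov: P[X ≥ 10] ≤ μ/a = (38/9)/10 = 19/45.
Numerically: ≈ 0.42222.
(Since a = 10 > μ = 4.22222, the bound 19/45 is < 1 and informative.)

P[X ≥ 10] ≤ 19/45 ≈ 0.42222.


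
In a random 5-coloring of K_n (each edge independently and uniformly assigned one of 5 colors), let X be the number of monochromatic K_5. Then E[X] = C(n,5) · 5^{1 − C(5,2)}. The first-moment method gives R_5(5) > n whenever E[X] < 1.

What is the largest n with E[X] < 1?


We need C(n, 5) · 5^{1 − 10} < 1, i.e. C(n, 5) < 5^{10 − 1} = 1953125.
Check values of n near the boundary:
  n = 48: C(48, 5) = 1712304; 1712304 < 1953125? YES
  n = 49: C(49, 5) = 1906884; 1906884 < 1953125? YES
  n = 50: C(50, 5) = 2118760; 2118760 < 1953125? NO
  n = 51: C(51, 5) = 2349060; 2349060 < 1953125? NO
The largest n with C(n, 5) < 1953125 is n = 49 (where E[X] = 1906884/1953125 ≈ 0.976). Hence R_5(5) > 49, i.e. R_5(5) ≥ 50.

Largest n = 49; hence R_5(5) > 49.


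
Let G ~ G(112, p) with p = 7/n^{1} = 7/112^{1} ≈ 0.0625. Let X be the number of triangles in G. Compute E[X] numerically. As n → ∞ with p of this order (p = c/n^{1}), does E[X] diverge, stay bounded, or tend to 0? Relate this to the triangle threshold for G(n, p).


Number of potential triangles: C(112, 3) = 227920.
Each occurs with probability p³ ≈ (0.0625)³ ≈ 2.44141e-04.
By linearity: E[X] = C(112, 3)·p³ ≈ 227920 · 2.44141e-04 ≈ 55.645.
Here α = 1, so p = 7/n is exactly at the triangle threshold p ~ 1/n. Asymptotically E[X] → c³/6 = 7³/6 = 343/6 ≈ 57.167, a bounded constant. In this regime the triangle count is asymptotically Poisson(c³/6).

E[X] ≈ 55.645; in regime p = Θ(1/n^{1}) E[X] stays bounded (at the triangle threshold p ~ 1/n).


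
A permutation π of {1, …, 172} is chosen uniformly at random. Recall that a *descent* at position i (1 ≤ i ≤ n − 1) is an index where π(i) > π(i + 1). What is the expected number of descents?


Write X = Σ X_I over i = 1, …, 171, with X_I the indicator of one descent.
There are 171 indicators.
For each fixed i, the pair (π(i), π(i+1)) is a uniformly random ordered pair of distinct values from {1, …, 172}; by symmetry P[π(i) > π(i+1)] = 1/2.
By linearity: E[X] = 171 · (1/2) = (172 − 1) · (1/2) = 171/2 ≈ 85.500.

E[X] = 171/2 = 85.500.


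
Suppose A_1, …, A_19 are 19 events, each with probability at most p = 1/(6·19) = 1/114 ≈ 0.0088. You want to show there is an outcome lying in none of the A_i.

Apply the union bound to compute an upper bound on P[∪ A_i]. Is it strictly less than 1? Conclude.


Union bound: P[∪_{i=1}^{19} A_i] ≤ Σ_i P[A_i] ≤ 19·p = 19·(1/114) = 1/6.
Numerically: 1/6 ≈ 0.1667.
Is 1/6 < 1? YES.
Since P[∪ A_i] ≤ 1/6 < 1, the complement has P[∩ A_i^c] ≥ 1 − 1/6 = 5/6 > 0, so some outcome avoids every A_i.

19·p = 1/6 ≈ 0.1667; existence CERTIFIED by the union bound.


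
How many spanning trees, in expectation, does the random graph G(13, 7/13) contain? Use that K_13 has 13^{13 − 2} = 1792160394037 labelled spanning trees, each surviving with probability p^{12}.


K_13 has 13^{13 − 2} = 1792160394037 labelled spanning trees.
For each such spanning tree H, let X_H = 1 if all 12 edges of H are present in G. Then P[X_H = 1] = p^{12} = (7/13)^{12} = 13841287201/23298085122481.
By linearity: E[X] = Σ_H E[X_H] = 1792160394037 · p^{12} = 1792160394037 · 13841287201/23298085122481 = 13841287201/13.
Numerically: E[X] ≈ 1.06e+09.

E[X] = 1792160394037 · (7/13)^{12} = 13841287201/13 ≈ 1.06e+09.


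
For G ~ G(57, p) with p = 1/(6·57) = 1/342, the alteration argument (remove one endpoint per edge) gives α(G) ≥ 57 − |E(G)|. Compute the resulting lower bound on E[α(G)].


E[|E(G)|] = C(57, 2)·p = 1596 · (1/342) = 14/3.
E[α(G)] ≥ n − E[|E(G)|] = 57 − 14/3 = 157/3.
Numerically: ≈ 52.33333.
(This is only a lower bound; the true E[α(G)] may be larger.)

E[α(G)] ≥ 157/3 ≈ 52.33333.


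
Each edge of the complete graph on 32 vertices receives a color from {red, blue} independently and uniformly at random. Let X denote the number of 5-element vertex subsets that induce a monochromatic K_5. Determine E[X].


Let X = Σ_S X_S over the C(32, 5) = 201376 subsets S of size 5, where X_S = 1 if the K_5 on S is monochromatic.
For a fixed S, the K_5 on S has C(5, 2) = 10 edges. P[all 10 edges red] = (1/2)^10, and likewise for blue, so P[monochromatic] = 2·(1/2)^10 = 2^{1 − 10} = 1/512.
By linearity of expectation: E[X] = C(32, 5) · 2^{1 − 10} = 201376 · 1/512 = 6293/16.
Numerically: E[X] ≈ 393.312500.

E[X] = C(32,5)·2^(1−C(5,2)) = 6293/16 ≈ 393.312500.


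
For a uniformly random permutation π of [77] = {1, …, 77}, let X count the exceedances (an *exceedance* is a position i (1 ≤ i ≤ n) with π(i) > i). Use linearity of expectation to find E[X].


Write X = Σ_{i=1}^{77} X_i, where X_i = 1_{π(i) > i}.
For each fixed i, π(i) is uniform over {1, …, 77} (marginal of a uniform permutation), so P[π(i) > i] = (n − i)/n. Summing: Σ_{i=1}^{77} (n − i)/n = (0 + 1 + … + 76)/77 = 77(77 − 1)/(2·77) = (77 − 1)/2.
Hence E[X] = Σ_{i=1}^{77} (77 − i)/77 = 38 ≈ 38.00000.

E[X] = 38 = 38.00000.


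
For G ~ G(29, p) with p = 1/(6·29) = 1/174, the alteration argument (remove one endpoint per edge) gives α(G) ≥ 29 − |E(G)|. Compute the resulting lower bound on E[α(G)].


E[|E(G)|] = C(29, 2)·p = 406 · (1/174) = 7/3.
E[α(G)] ≥ n − E[|E(G)|] = 29 − 7/3 = 80/3.
Numerically: ≈ 26.667.
(This is only a lower bound; the true E[α(G)] may be larger.)

E[α(G)] ≥ 80/3 ≈ 26.667.


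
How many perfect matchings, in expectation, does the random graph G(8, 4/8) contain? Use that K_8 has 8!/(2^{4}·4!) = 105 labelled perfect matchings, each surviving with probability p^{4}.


K_8 has 8!/(2^{4}·4!) = 105 labelled perfect matchings.
For each such perfect matching H, let X_H = 1 if all 4 edges of H are present in G. Then P[X_H = 1] = p^{4} = (1/2)^{4} = 1/16.
Summing the indicators: E[X] = Σ_H E[X_H] = 105 · p^{4} = 105 · 1/16 = 105/16.
Numerically: E[X] ≈ 6.5625.

E[X] = 105 · (1/2)^{4} = 105/16 ≈ 6.5625.


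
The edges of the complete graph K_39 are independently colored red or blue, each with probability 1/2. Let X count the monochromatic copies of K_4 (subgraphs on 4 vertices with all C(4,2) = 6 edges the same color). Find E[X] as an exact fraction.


Let X = Σ_S X_S over the C(39, 4) = 82251 subsets S of size 4, where X_S = 1 if the K_4 on S is monochromatic.
For a fixed S, the K_4 on S has C(4, 2) = 6 edges. P[all 6 edges red] = (1/2)^6, and likewise for blue, so P[monochromatic] = 2·(1/2)^6 = 2^{1 − 6} = 1/32.
Summing: E[X] = C(39, 4) · 2^{1 − 6} = 82251 · 1/32 = 82251/32.
Numerically: E[X] ≈ 2570.343750.

E[X] = C(39,4)·2^(1−C(4,2)) = 82251/32 ≈ 2570.343750.


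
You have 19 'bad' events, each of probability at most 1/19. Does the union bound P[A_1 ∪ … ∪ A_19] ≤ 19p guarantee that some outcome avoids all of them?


Union bound: P[∪_{i=1}^{19} A_i] ≤ Σ_i P[A_i] ≤ 19·p = 19·(1/19) = 1.
Numerically: 1 ≈ 1.000000.
Is 1 < 1? NO.
Since the bound 1 is ≥ 1, the union bound is uninformative here; it does NOT by itself certify existence.

19·p = 1 ≈ 1.000000; existence NOT certified by the union bound.


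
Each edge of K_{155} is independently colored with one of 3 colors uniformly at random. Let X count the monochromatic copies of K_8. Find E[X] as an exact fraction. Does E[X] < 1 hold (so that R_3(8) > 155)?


E[X] = C(155, 8) · 3^{1 − 28} = 6876747915675 · 3^{−27} = 6876747915675/7625597484987.
As a reduced fraction: E[X] = 2292249305225/2541865828329 ≈ 0.9017979.
Is E[X] < 1? YES.
Since E[X] < 1, there exists a 3-coloring of K_{155} with no monochromatic K_8; hence R_3(8) > 155.

E[X] = 2292249305225/2541865828329 ≈ 0.9017979; E[X] < 1, so R_3(8) > 155.


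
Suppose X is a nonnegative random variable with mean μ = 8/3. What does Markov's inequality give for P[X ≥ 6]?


μ = E[X] = 8/3, a = 6.
Markov: P[X ≥ 6] ≤ μ/a = (8/3)/6 = 4/9.
Numerically: ≈ 0.4444.
(Since a = 6 > μ = 2.6667, the bound 4/9 is < 1 and informative.)

P[X ≥ 6] ≤ 4/9 ≈ 0.4444.


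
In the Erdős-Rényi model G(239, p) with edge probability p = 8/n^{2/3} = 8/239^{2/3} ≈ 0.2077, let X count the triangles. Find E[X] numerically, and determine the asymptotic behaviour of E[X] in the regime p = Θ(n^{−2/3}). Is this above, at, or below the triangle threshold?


Number of potential triangles: C(239, 3) = 2246839.
Each occurs with probability p³ ≈ (0.2077)³ ≈ 8.963429e-03.
By linearity: E[X] = C(239, 3)·p³ ≈ 2246839 · 8.963429e-03 ≈ 20139.3808.
Since α = 2/3 < 1, p = c/n^{2/3} ≫ 1/n is above the triangle threshold p ~ 1/n. Asymptotically E[X] ~ (c³/6)·n^{3(1−α)} = (8³/6)·n^{1} → ∞; triangles are abundant w.h.p.

E[X] ≈ 20139.3808; in regime p = Θ(1/n^{2/3}) E[X] diverges (above the triangle threshold p ~ 1/n).


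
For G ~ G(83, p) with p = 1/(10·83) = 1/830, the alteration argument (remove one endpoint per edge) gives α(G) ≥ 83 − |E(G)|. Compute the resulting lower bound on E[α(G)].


E[|E(G)|] = C(83, 2)·p = 3403 · (1/830) = 41/10.
E[α(G)] ≥ n − E[|E(G)|] = 83 − 41/10 = 789/10.
Numerically: ≈ 78.90000.
(This is only a lower bound; the true E[α(G)] may be larger.)

E[α(G)] ≥ 789/10 ≈ 78.90000.


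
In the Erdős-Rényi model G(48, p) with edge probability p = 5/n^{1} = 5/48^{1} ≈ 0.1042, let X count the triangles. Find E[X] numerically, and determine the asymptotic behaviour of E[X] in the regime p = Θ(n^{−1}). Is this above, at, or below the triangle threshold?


Number of potential triangles: C(48, 3) = 17296.
Each occurs with probability p³ ≈ (0.1042)³ ≈ 1.130281e-03.
By linearity: E[X] = C(48, 3)·p³ ≈ 17296 · 1.130281e-03 ≈ 19.5493.
Here α = 1, so p = 5/n is exactly at the triangle threshold p ~ 1/n. Asymptotically E[X] → c³/6 = 5³/6 = 125/6 ≈ 20.8333, a bounded constant. In this regime the triangle count is asymptotically Poisson(c³/6).

E[X] ≈ 19.5493; in regime p = Θ(1/n^{1}) E[X] stays bounded (at the triangle threshold p ~ 1/n).


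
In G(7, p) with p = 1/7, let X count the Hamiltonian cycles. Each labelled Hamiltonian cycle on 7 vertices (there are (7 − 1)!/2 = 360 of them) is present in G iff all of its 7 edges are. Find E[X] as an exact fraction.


K_7 has (7 − 1)!/2 = 360 labelled Hamiltonian cycles.
For each such Hamiltonian cycle H, let X_H = 1 if all 7 edges of H are present in G. Then P[X_H = 1] = p^{7} = (1/7)^{7} = 1/823543.
Summing the indicators: E[X] = Σ_H E[X_H] = 360 · p^{7} = 360 · 1/823543 = 360/823543.
Numerically: E[X] ≈ 0.000437136.

E[X] = 360 · (1/7)^{7} = 360/823543 ≈ 0.000437136.


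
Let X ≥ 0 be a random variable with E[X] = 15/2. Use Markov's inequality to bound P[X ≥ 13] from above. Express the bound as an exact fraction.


μ = E[X] = 15/2, a = 13.
Markov: P[X ≥ 13] ≤ μ/a = (15/2)/13 = 15/26.
Numerically: ≈ 0.5769.
(Since a = 13 > μ = 7.5000, the bound 15/26 is < 1 and informative.)

P[X ≥ 13] ≤ 15/26 ≈ 0.5769.


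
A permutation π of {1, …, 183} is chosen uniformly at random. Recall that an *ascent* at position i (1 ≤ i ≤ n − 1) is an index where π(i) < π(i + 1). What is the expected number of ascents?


Write X = Σ X_I over i = 1, …, 182, with X_I the indicator of one ascent.
There are 182 indicators.
For each fixed i, the pair (π(i), π(i+1)) is a uniformly random ordered pair of distinct values from {1, …, 183}; by symmetry P[π(i) < π(i+1)] = 1/2.
By linearity: E[X] = 182 · (1/2) = (183 − 1) · (1/2) = 91 ≈ 91.000.

E[X] = 91 = 91.000.


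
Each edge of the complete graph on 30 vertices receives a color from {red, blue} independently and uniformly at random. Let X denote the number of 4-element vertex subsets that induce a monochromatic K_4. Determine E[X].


Let X = Σ_S X_S over the C(30, 4) = 27405 subsets S of size 4, where X_S = 1 if the K_4 on S is monochromatic.
For a fixed S, the K_4 on S has C(4, 2) = 6 edges. P[all 6 edges red] = (1/2)^6, and likewise for blue, so P[monochromatic] = 2·(1/2)^6 = 2^{1 − 6} = 1/32.
By linearity: E[X] = C(30, 4) · 2^{1 − 6} = 27405 · 1/32 = 27405/32.
Numerically: E[X] ≈ 856.406250.

E[X] = C(30,4)·2^(1−C(4,2)) = 27405/32 ≈ 856.406250.


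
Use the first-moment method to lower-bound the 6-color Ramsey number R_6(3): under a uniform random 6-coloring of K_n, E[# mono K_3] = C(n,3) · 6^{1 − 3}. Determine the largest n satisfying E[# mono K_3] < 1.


We need C(n, 3) · 6^{1 − 3} < 1, i.e. C(n, 3) < 6^{3 − 1} = 36.
Check values of n near the boundary:
  n = 3: C(3, 3) = 1; 1 < 36? YES
  n = 4: C(4, 3) = 4; 4 < 36? YES
  n = 5: C(5, 3) = 10; 10 < 36? YES
  n = 6: C(6, 3) = 20; 20 < 36? YES
  n = 7: C(7, 3) = 35; 35 < 36? YES
  n = 8: C(8, 3) = 56; 56 < 36? NO
  n = 9: C(9, 3) = 84; 84 < 36? NO
The largest n with C(n, 3) < 36 is n = 7 (where E[X] = 35/36 ≈ 0.97222). Hence R_6(3) > 7, i.e. R_6(3) ≥ 8.

Largest n = 7; hence R_6(3) > 7.


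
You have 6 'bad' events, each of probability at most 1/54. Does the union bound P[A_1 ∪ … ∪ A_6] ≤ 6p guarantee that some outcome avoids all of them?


Union bound: P[∪_{i=1}^{6} A_i] ≤ Σ_i P[A_i] ≤ 6·p = 6·(1/54) = 1/9.
Numerically: 1/9 ≈ 0.111111.
Is 1/9 < 1? YES.
Since P[∪ A_i] ≤ 1/9 < 1, the complement has P[∩ A_i^c] ≥ 1 − 1/9 = 8/9 > 0, so some outcome avoids every A_i.

6·p = 1/9 ≈ 0.111111; existence CERTIFIED by the union bound.


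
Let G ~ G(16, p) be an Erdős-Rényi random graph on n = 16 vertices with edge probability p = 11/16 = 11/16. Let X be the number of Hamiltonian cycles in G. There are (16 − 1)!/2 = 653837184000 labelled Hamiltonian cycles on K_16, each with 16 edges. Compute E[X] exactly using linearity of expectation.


K_16 has (16 − 1)!/2 = 653837184000 labelled Hamiltonian cycles.
For each such Hamiltonian cycle H, let X_H = 1 if all 16 edges of H are present in G. Then P[X_H = 1] = p^{16} = (11/16)^{16} = 45949729863572161/18446744073709551616.
By linearity of expectation: E[X] = Σ_H E[X_H] = 653837184000 · p^{16} = 653837184000 · 45949729863572161/18446744073709551616 = 29339494120662818290072875/18014398509481984.
Numerically: E[X] ≈ 1.62867e+09.

E[X] = 653837184000 · (11/16)^{16} = 29339494120662818290072875/18014398509481984 ≈ 1.62867e+09.


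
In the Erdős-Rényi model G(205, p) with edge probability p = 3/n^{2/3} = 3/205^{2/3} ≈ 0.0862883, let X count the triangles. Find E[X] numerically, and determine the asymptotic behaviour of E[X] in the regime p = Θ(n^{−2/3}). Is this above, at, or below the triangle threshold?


Number of potential triangles: C(205, 3) = 1414910.
Each occurs with probability p³ ≈ (0.0862883)³ ≈ 6.42474717e-04.
By linearity: E[X] = C(205, 3)·p³ ≈ 1414910 · 6.42474717e-04 ≈ 909.043902.
Since α = 2/3 < 1, p = c/n^{2/3} ≫ 1/n is above the triangle threshold p ~ 1/n. Asymptotically E[X] ~ (c³/6)·n^{3(1−α)} = (3³/6)·n^{1} → ∞; triangles are abundant w.h.p.

E[X] ≈ 909.043902; in regime p = Θ(1/n^{2/3}) E[X] diverges (above the triangle threshold p ~ 1/n).


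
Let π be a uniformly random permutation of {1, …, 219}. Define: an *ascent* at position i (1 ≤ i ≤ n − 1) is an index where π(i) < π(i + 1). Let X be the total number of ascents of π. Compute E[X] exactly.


Write X = Σ X_I over i = 1, …, 218, with X_I the indicator of one ascent.
There are 218 indicators.
For each fixed i, the pair (π(i), π(i+1)) is a uniformly random ordered pair of distinct values from {1, …, 219}; by symmetry P[π(i) < π(i+1)] = 1/2.
By linearity: E[X] = 218 · (1/2) = (219 − 1) · (1/2) = 109 ≈ 109.000.

E[X] = 109 = 109.000.


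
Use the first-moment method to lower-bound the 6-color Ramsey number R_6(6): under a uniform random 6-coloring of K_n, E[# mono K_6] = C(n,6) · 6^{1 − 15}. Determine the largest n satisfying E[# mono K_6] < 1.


We need C(n, 6) · 6^{1 − 15} < 1, i.e. C(n, 6) < 6^{15 − 1} = 78364164096.
Check values of n near the boundary:
  n = 193: C(193, 6) = 66364016544; 66364016544 < 78364164096? YES
  n = 194: C(194, 6) = 68482017072; 68482017072 < 78364164096? YES
  n = 195: C(195, 6) = 70656049360; 70656049360 < 78364164096? YES
  n = 196: C(196, 6) = 72887293024; 72887293024 < 78364164096? YES
  n = 197: C(197, 6) = 75176946208; 75176946208 < 78364164096? YES
  n = 198: C(198, 6) = 77526225777; 77526225777 < 78364164096? YES
  n = 199: C(199, 6) = 79936367511; 79936367511 < 78364164096? NO
  n = 200: C(200, 6) = 82408626300; 82408626300 < 78364164096? NO
The largest n with C(n, 6) < 78364164096 is n = 198 (where E[X] = 25842075259/26121388032 ≈ 0.98931). Hence R_6(6) > 198, i.e. R_6(6) ≥ 199.

Largest n = 198; hence R_6(6) > 198.


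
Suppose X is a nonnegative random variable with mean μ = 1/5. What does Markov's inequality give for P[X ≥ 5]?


μ = E[X] = 1/5, a = 5.
Markov: P[X ≥ 5] ≤ μ/a = (1/5)/5 = 1/25.
Numerically: ≈ 0.04000.
(Since a = 5 > μ = 0.20000, the bound 1/25 is < 1 and informative.)

P[X ≥ 5] ≤ 1/25 ≈ 0.04000.


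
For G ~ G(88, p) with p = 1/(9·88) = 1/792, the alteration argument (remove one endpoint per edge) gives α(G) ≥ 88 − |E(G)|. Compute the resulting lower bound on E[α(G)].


E[|E(G)|] = C(88, 2)·p = 3828 · (1/792) = 29/6.
E[α(G)] ≥ n − E[|E(G)|] = 88 − 29/6 = 499/6.
Numerically: ≈ 83.166667.
(This is only a lower bound; the true E[α(G)] may be larger.)

E[α(G)] ≥ 499/6 ≈ 83.166667.


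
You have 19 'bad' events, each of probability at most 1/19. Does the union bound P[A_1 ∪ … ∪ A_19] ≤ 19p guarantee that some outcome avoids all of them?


Union bound: P[∪_{i=1}^{19} A_i] ≤ Σ_i P[A_i] ≤ 19·p = 19·(1/19) = 1.
Numerically: 1 ≈ 1.000.
Is 1 < 1? NO.
Since the bound 1 is ≥ 1, the union bound is uninformative here; it does NOT by itself certify existence.

19·p = 1 ≈ 1.000; existence NOT certified by the union bound.


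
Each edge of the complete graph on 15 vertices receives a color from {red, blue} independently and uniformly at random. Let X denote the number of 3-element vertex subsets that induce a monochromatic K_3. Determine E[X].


Let X = Σ_S X_S over the C(15, 3) = 455 subsets S of size 3, where X_S = 1 if the K_3 on S is monochromatic.
For a fixed S, the K_3 on S has C(3, 2) = 3 edges. P[all 3 edges red] = (1/2)^3, and likewise for blue, so P[monochromatic] = 2·(1/2)^3 = 2^{1 − 3} = 1/4.
Summing: E[X] = C(15, 3) · 2^{1 − 3} = 455 · 1/4 = 455/4.
Numerically: E[X] ≈ 113.7500.

E[X] = C(15,3)·2^(1−C(3,2)) = 455/4 ≈ 113.7500.


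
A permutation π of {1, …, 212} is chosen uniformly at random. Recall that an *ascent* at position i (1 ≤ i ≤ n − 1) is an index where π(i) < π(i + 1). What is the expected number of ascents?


Write X = Σ X_I over i = 1, …, 211, with X_I the indicator of one ascent.
There are 211 indicators.
For each fixed i, the pair (π(i), π(i+1)) is a uniformly random ordered pair of distinct values from {1, …, 212}; by symmetry P[π(i) < π(i+1)] = 1/2.
By linearity: E[X] = 211 · (1/2) = (212 − 1) · (1/2) = 211/2 ≈ 105.500.

E[X] = 211/2 = 105.500.


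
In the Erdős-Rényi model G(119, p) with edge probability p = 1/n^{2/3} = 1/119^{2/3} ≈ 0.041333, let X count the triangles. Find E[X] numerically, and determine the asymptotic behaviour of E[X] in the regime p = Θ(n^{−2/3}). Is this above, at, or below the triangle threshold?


Number of potential triangles: C(119, 3) = 273819.
Each occurs with probability p³ ≈ (0.041333)³ ≈ 7.0616482e-05.
By linearity: E[X] = C(119, 3)·p³ ≈ 273819 · 7.0616482e-05 ≈ 19.33613.
Since α = 2/3 < 1, p = c/n^{2/3} ≫ 1/n is above the triangle threshold p ~ 1/n. Asymptotically E[X] ~ (c³/6)·n^{3(1−α)} = (1³/6)·n^{1} → ∞; triangles are abundant w.h.p.

E[X] ≈ 19.33613; in regime p = Θ(1/n^{2/3}) E[X] diverges (above the triangle threshold p ~ 1/n).


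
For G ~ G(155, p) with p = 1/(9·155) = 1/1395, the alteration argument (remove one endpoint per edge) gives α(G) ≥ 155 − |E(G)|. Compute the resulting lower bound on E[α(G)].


E[|E(G)|] = C(155, 2)·p = 11935 · (1/1395) = 77/9.
E[α(G)] ≥ n − E[|E(G)|] = 155 − 77/9 = 1318/9.
Numerically: ≈ 146.44444.
(This is only a lower bound; the true E[α(G)] may be larger.)

E[α(G)] ≥ 1318/9 ≈ 146.44444.


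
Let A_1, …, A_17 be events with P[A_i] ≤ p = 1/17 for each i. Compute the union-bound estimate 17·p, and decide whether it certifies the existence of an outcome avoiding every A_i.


Union bound: P[∪_{i=1}^{17} A_i] ≤ Σ_i P[A_i] ≤ 17·p = 17·(1/17) = 1.
Numerically: 1 ≈ 1.0000.
Is 1 < 1? NO.
Since the bound 1 is ≥ 1, the union bound is uninformative here; it does NOT by itself certify existence.

17·p = 1 ≈ 1.0000; existence NOT certified by the union bound.


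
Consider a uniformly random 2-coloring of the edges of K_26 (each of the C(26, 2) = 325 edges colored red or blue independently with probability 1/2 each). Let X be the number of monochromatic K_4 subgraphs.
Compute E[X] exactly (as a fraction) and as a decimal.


Let X = Σ_S X_S over the C(26, 4) = 14950 subsets S of size 4, where X_S = 1 if the K_4 on S is monochromatic.
For a fixed S, the K_4 on S has C(4, 2) = 6 edges. P[all 6 edges red] = (1/2)^6, and likewise for blue, so P[monochromatic] = 2·(1/2)^6 = 2^{1 − 6} = 1/32.
By linearity of expectation: E[X] = C(26, 4) · 2^{1 − 6} = 14950 · 1/32 = 7475/16.
Numerically: E[X] ≈ 467.188.

E[X] = C(26,4)·2^(1−C(4,2)) = 7475/16 ≈ 467.188.


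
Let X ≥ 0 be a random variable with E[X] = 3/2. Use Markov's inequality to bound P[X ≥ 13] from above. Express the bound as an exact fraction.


μ = E[X] = 3/2, a = 13.
Markov: P[X ≥ 13] ≤ μ/a = (3/2)/13 = 3/26.
Numerically: ≈ 0.115.
(Since a = 13 > μ = 1.500, the bound 3/26 is < 1 and informative.)

P[X ≥ 13] ≤ 3/26 ≈ 0.115.


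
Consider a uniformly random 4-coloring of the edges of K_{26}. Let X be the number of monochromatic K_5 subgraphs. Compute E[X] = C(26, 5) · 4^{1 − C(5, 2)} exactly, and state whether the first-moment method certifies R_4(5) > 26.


E[X] = C(26, 5) · 4^{1 − 10} = 65780 · 4^{−9} = 65780/262144.
As a reduced fraction: E[X] = 16445/65536 ≈ 0.2509.
Is E[X] < 1? YES.
Since E[X] < 1, there exists a 4-coloring of K_{26} with no monochromatic K_5; hence R_4(5) > 26.

E[X] = 16445/65536 ≈ 0.2509; E[X] < 1, so R_4(5) > 26.


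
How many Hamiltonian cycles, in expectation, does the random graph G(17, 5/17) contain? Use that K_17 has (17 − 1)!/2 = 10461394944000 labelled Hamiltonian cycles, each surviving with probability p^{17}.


K_17 has (17 − 1)!/2 = 10461394944000 labelled Hamiltonian cycles.
For each such Hamiltonian cycle H, let X_H = 1 if all 17 edges of H are present in G. Then P[X_H = 1] = p^{17} = (5/17)^{17} = 762939453125/827240261886336764177.
By linearity of expectation: E[X] = Σ_H E[X_H] = 10461394944000 · p^{17} = 10461394944000 · 762939453125/827240261886336764177 = 7981410937500000000000000/827240261886336764177.
Numerically: E[X] ≈ 9.65e+03.

E[X] = 10461394944000 · (5/17)^{17} = 7981410937500000000000000/827240261886336764177 ≈ 9.65e+03.


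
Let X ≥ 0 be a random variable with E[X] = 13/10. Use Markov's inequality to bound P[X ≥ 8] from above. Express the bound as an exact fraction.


μ = E[X] = 13/10, a = 8.
Markov: P[X ≥ 8] ≤ μ/a = (13/10)/8 = 13/80.
Numerically: ≈ 0.163.
(Since a = 8 > μ = 1.300, the bound 13/80 is < 1 and informative.)

P[X ≥ 8] ≤ 13/80 ≈ 0.163.


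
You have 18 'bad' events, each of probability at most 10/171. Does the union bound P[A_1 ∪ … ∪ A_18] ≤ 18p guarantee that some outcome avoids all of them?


Union bound: P[∪_{i=1}^{18} A_i] ≤ Σ_i P[A_i] ≤ 18·p = 18·(10/171) = 20/19.
Numerically: 20/19 ≈ 1.053.
Is 20/19 < 1? NO.
Since the bound 20/19 is ≥ 1, the union bound is uninformative here; it does NOT by itself certify existence.

18·p = 20/19 ≈ 1.053; existence NOT certified by the union bound.


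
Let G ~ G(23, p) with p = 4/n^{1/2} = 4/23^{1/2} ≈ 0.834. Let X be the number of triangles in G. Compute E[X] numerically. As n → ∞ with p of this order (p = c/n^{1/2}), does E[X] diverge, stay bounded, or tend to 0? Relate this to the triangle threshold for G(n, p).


Number of potential triangles: C(23, 3) = 1771.
Each occurs with probability p³ ≈ (0.834)³ ≈ 5.80214e-01.
By linearity: E[X] = C(23, 3)·p³ ≈ 1771 · 5.80214e-01 ≈ 1027.559.
Since α = 1/2 < 1, p = c/n^{1/2} ≫ 1/n is above the triangle threshold p ~ 1/n. Asymptotically E[X] ~ (c³/6)·n^{3(1−α)} = (4³/6)·n^{1.5} → ∞; triangles are abundant w.h.p.

E[X] ≈ 1027.559; in regime p = Θ(1/n^{1/2}) E[X] diverges (above the triangle threshold p ~ 1/n).


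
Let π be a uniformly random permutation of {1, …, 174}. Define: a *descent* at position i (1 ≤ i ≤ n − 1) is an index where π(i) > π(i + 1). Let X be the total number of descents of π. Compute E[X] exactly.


Write X = Σ X_I over i = 1, …, 173, with X_I the indicator of one descent.
There are 173 indicators.
For each fixed i, the pair (π(i), π(i+1)) is a uniformly random ordered pair of distinct values from {1, …, 174}; by symmetry P[π(i) > π(i+1)] = 1/2.
By linearity: E[X] = 173 · (1/2) = (174 − 1) · (1/2) = 173/2 ≈ 86.5000.

E[X] = 173/2 = 86.5000.


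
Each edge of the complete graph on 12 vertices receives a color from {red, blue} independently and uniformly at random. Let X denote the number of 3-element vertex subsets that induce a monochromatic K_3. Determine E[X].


Let X = Σ_S X_S over the C(12, 3) = 220 subsets S of size 3, where X_S = 1 if the K_3 on S is monochromatic.
For a fixed S, the K_3 on S has C(3, 2) = 3 edges. P[all 3 edges red] = (1/2)^3, and likewise for blue, so P[monochromatic] = 2·(1/2)^3 = 2^{1 − 3} = 1/4.
Summing: E[X] = C(12, 3) · 2^{1 − 3} = 220 · 1/4 = 55.
Numerically: E[X] ≈ 55.000000.

E[X] = C(12,3)·2^(1−C(3,2)) = 55 ≈ 55.000000.


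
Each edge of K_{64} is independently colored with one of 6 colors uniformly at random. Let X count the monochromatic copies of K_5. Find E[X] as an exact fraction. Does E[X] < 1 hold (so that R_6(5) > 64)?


E[X] = C(64, 5) · 6^{1 − 10} = 7624512 · 6^{−9} = 7624512/10077696.
As a reduced fraction: E[X] = 13237/17496 ≈ 0.7565729.
Is E[X] < 1? YES.
Since E[X] < 1, there exists a 6-coloring of K_{64} with no monochromatic K_5; hence R_6(5) > 64.

E[X] = 13237/17496 ≈ 0.7565729; E[X] < 1, so R_6(5) > 64.


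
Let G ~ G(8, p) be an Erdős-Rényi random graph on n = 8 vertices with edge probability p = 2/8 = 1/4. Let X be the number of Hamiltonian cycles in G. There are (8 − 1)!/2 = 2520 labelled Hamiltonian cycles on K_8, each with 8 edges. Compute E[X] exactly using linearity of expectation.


K_8 has (8 − 1)!/2 = 2520 labelled Hamiltonian cycles.
For each such Hamiltonian cycle H, let X_H = 1 if all 8 edges of H are present in G. Then P[X_H = 1] = p^{8} = (1/4)^{8} = 1/65536.
Summing the indicators: E[X] = Σ_H E[X_H] = 2520 · p^{8} = 2520 · 1/65536 = 315/8192.
Numerically: E[X] ≈ 0.038452.

E[X] = 2520 · (1/4)^{8} = 315/8192 ≈ 0.038452.


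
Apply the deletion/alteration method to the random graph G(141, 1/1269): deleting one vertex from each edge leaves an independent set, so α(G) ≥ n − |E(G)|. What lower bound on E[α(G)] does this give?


E[|E(G)|] = C(141, 2)·p = 9870 · (1/1269) = 70/9.
E[α(G)] ≥ n − E[|E(G)|] = 141 − 70/9 = 1199/9.
Numerically: ≈ 133.2222.
(This is only a lower bound; the true E[α(G)] may be larger.)

E[α(G)] ≥ 1199/9 ≈ 133.2222.


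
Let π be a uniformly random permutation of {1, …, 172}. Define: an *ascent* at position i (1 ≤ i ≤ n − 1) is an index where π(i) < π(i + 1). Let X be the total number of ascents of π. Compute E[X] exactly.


Write X = Σ X_I over i = 1, …, 171, with X_I the indicator of one ascent.
There are 171 indicators.
For each fixed i, the pair (π(i), π(i+1)) is a uniformly random ordered pair of distinct values from {1, …, 172}; by symmetry P[π(i) < π(i+1)] = 1/2.
By linearity: E[X] = 171 · (1/2) = (172 − 1) · (1/2) = 171/2 ≈ 85.5000.

E[X] = 171/2 = 85.5000.


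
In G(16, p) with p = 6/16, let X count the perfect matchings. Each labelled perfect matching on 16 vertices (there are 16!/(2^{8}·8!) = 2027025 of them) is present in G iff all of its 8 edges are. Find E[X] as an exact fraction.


K_16 has 16!/(2^{8}·8!) = 2027025 labelled perfect matchings.
For each such perfect matching H, let X_H = 1 if all 8 edges of H are present in G. Then P[X_H = 1] = p^{8} = (3/8)^{8} = 6561/16777216.
Summing the indicators: E[X] = Σ_H E[X_H] = 2027025 · p^{8} = 2027025 · 6561/16777216 = 13299311025/16777216.
Numerically: E[X] ≈ 793.

E[X] = 2027025 · (3/8)^{8} = 13299311025/16777216 ≈ 793.


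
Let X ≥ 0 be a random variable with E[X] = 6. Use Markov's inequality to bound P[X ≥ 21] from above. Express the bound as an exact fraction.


μ = E[X] = 6, a = 21.
Markov: P[X ≥ 21] ≤ μ/a = (6)/21 = 2/7.
Numerically: ≈ 0.28571.
(Since a = 21 > μ = 6.00000, the bound 2/7 is < 1 and informative.)

P[X ≥ 21] ≤ 2/7 ≈ 0.28571.


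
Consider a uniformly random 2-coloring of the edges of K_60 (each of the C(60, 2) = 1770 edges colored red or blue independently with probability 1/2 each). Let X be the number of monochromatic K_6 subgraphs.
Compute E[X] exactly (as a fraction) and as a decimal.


Let X = Σ_S X_S over the C(60, 6) = 50063860 subsets S of size 6, where X_S = 1 if the K_6 on S is monochromatic.
For a fixed S, the K_6 on S has C(6, 2) = 15 edges. P[all 15 edges red] = (1/2)^15, and likewise for blue, so P[monochromatic] = 2·(1/2)^15 = 2^{1 − 15} = 1/16384.
By linearity of expectation: E[X] = C(60, 6) · 2^{1 − 15} = 50063860 · 1/16384 = 12515965/4096.
Numerically: E[X] ≈ 3055.6555.

E[X] = C(60,6)·2^(1−C(6,2)) = 12515965/4096 ≈ 3055.6555.


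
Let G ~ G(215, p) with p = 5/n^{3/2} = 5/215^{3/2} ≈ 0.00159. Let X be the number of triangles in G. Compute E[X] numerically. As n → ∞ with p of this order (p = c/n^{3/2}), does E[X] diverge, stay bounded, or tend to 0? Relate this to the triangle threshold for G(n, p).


Number of potential triangles: C(215, 3) = 1633355.
Each occurs with probability p³ ≈ (0.00159)³ ≈ 3.98967e-09.
By linearity: E[X] = C(215, 3)·p³ ≈ 1633355 · 3.98967e-09 ≈ 0.007.
Since α = 3/2 > 1, p = c/n^{3/2} = o(1/n) is below the triangle threshold p ~ 1/n. Asymptotically E[X] ~ (c³/6)·n^{3(1−α)} = (5³/6)·n^{-1.5} → 0, so by Markov's inequality G has no triangles w.h.p.

E[X] ≈ 0.007; in regime p = Θ(1/n^{3/2}) E[X] tends to 0 (below the triangle threshold p ~ 1/n).


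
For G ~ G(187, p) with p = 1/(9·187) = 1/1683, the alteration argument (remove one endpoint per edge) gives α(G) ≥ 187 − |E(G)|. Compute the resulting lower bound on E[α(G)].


E[|E(G)|] = C(187, 2)·p = 17391 · (1/1683) = 31/3.
E[α(G)] ≥ n − E[|E(G)|] = 187 − 31/3 = 530/3.
Numerically: ≈ 176.667.
(This is only a lower bound; the true E[α(G)] may be larger.)

E[α(G)] ≥ 530/3 ≈ 176.667.


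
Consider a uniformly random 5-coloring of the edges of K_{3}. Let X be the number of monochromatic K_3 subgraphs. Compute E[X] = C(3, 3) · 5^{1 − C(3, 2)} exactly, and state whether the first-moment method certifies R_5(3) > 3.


E[X] = C(3, 3) · 5^{1 − 3} = 1 · 5^{−2} = 1/25.
As a reduced fraction: E[X] = 1/25 ≈ 0.04000.
Is E[X] < 1? YES.
Since E[X] < 1, there exists a 5-coloring of K_{3} with no monochromatic K_3; hence R_5(3) > 3.

E[X] = 1/25 ≈ 0.04000; E[X] < 1, so R_5(3) > 3.


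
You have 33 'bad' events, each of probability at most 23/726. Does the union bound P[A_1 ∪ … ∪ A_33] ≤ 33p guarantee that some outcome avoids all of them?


Union bound: P[∪_{i=1}^{33} A_i] ≤ Σ_i P[A_i] ≤ 33·p = 33·(23/726) = 23/22.
Numerically: 23/22 ≈ 1.0455.
Is 23/22 < 1? NO.
Since the bound 23/22 is ≥ 1, the union bound is uninformative here; it does NOT by itself certify existence.

33·p = 23/22 ≈ 1.0455; existence NOT certified by the union bound.


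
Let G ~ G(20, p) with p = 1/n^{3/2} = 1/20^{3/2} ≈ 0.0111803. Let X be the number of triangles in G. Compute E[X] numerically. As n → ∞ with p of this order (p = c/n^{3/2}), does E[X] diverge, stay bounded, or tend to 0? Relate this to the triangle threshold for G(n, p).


Number of potential triangles: C(20, 3) = 1140.
Each occurs with probability p³ ≈ (0.0111803)³ ≈ 1.39754249e-06.
By linearity: E[X] = C(20, 3)·p³ ≈ 1140 · 1.39754249e-06 ≈ 0.001593.
Since α = 3/2 > 1, p = c/n^{3/2} = o(1/n) is below the triangle threshold p ~ 1/n. Asymptotically E[X] ~ (c³/6)·n^{3(1−α)} = (1³/6)·n^{-1.5} → 0, so by Markov's inequality G has no triangles w.h.p.

E[X] ≈ 0.001593; in regime p = Θ(1/n^{3/2}) E[X] tends to 0 (below the triangle threshold p ~ 1/n).


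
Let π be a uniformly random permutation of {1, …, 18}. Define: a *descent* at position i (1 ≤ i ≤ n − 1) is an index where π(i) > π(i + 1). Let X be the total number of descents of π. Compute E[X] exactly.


Write X = Σ X_I over i = 1, …, 17, with X_I the indicator of one descent.
There are 17 indicators.
For each fixed i, the pair (π(i), π(i+1)) is a uniformly random ordered pair of distinct values from {1, …, 18}; by symmetry P[π(i) > π(i+1)] = 1/2.
By linearity: E[X] = 17 · (1/2) = (18 − 1) · (1/2) = 17/2 ≈ 8.5000.

E[X] = 17/2 = 8.5000.


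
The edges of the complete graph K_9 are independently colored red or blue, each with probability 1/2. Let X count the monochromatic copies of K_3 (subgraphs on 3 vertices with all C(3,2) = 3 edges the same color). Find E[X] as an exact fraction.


Let X = Σ_S X_S over the C(9, 3) = 84 subsets S of size 3, where X_S = 1 if the K_3 on S is monochromatic.
For a fixed S, the K_3 on S has C(3, 2) = 3 edges. P[all 3 edges red] = (1/2)^3, and likewise for blue, so P[monochromatic] = 2·(1/2)^3 = 2^{1 − 3} = 1/4.
By linearity: E[X] = C(9, 3) · 2^{1 − 3} = 84 · 1/4 = 21.
Numerically: E[X] ≈ 21.000.

E[X] = C(9,3)·2^(1−C(3,2)) = 21 ≈ 21.000.


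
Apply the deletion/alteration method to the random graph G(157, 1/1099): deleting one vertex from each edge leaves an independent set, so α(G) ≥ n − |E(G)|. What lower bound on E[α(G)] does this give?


E[|E(G)|] = C(157, 2)·p = 12246 · (1/1099) = 78/7.
E[α(G)] ≥ n − E[|E(G)|] = 157 − 78/7 = 1021/7.
Numerically: ≈ 145.857143.
(This is only a lower bound; the true E[α(G)] may be larger.)

E[α(G)] ≥ 1021/7 ≈ 145.857143.
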